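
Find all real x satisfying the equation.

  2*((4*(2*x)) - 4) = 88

Step 1. [2*((4*(2*x)) - 4) = 88] 2 out front; divide by 2. So div: (4*(2*x)) - 4 = 44.
Step 2. [(4*(2*x)) - 4 = 44] common factor 4 (LHS and 44) — divide through, so factor: (2*x) - 1 = 11.
Step 3. [(2*x) - 1 = 11] 1 comes off first (add 1), so sub: 2*x = 12.
Step 4. [2*x = 12] 2 out front; divide by 2 ⇒ div: x = 6.

Answer: x ∈ {6}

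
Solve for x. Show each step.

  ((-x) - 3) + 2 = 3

Step 1. [((-x) - 3) + 2 = 3] peel the +2: subtract 2 from each side. So sub: (-x) - 3 = 1.
Step 2. [(-x) - 3 = 1] 3 comes off first (add 3). So sub: -x = 4.
Step 3. [-x = 4] leading − — multiply by −1, so neg: x = -4.

Answer: x ∈ {-4}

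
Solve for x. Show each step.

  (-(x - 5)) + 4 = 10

Step 1. [(-(x - 5)) + 4 = 10] +4 is outermost — subtract 4 both sides, so sub: -(x - 5) = 6.
Step 2. [-(x - 5) = 6] leading − — multiply by −1 ⇒ neg: x - 5 = -6.
Step 3. [x - 5 = -6] the outer -5 inverts by adding 5, so sub: x = -1.

Answer: x ∈ {-1}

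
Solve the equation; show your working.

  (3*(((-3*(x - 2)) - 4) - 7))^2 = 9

Step 1. [(3*(((-3*(x - 2)) - 4) - 7))^2 = 9] LHS squared, RHS 9 ≥ 0: apply √ (±) ⇒ sqrt: 3*(((-3*(x - 2)) - 4) - 7) = 3 or -3.
Step 2. [3*(((-3*(x - 2)) - 4) - 7) = 3 or -3] 3 out front; divide by 3, so div: ((-3*(x - 2)) - 4) - 7 = 1 or -1.
Step 3. [((-3*(x - 2)) - 4) - 7 = 1 or -1] add 7: x sits inside (… - 7), so sub: (-3*(x - 2)) - 4 = 8 or 6.
Step 4. [(-3*(x - 2)) - 4 = 8 or 6] 4 comes off first (add 4) ⇒ sub: -3*(x - 2) = 12 or 10.
Step 5. [-3*(x - 2) = 12 or 10] LHS = -3·(…); ÷-3 both sides, so div: x - 2 = -4 or -10/3.
Step 6. [x - 2 = -4 or -10/3] add 2: x sits inside (… - 2), so sub: x = -2 or -4/3.

Answer: x ∈ {-2, -4/3}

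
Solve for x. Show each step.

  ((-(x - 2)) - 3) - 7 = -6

Step 1. [((-(x - 2)) - 3) - 7 = -6] peel the -7: add 7 from each side, so sub: (-(x - 2)) - 3 = 1.
Step 2. [(-(x - 2)) - 3 = 1] the outer -3 inverts by adding 3 ⇒ sub: -(x - 2) = 4.
Step 3. [-(x - 2) = 4] LHS negated; negate both sides. So neg: x - 2 = -4.
Step 4. [x - 2 = -4] -2 is outermost — add 2 both sides, so sub: x = -2.

Answer: x ∈ {-2}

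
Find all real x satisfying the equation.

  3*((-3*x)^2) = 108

Step 1. [3*((-3*x)^2) = 108] LHS = 3·(…); ÷3 both sides, so div: (-3*x)^2 = 36.
Step 2. [(-3*x)^2 = 36] LHS squared, RHS 36 ≥ 0: apply √ (±). So sqrt: -3*x = 6 or -6.
Step 3. [-3*x = 6 or -6] -3·(inner) — divide through by -3, so div: x = -2 or 2.

Answer: x ∈ {-2, 2}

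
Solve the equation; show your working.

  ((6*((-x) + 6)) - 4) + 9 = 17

Step 1. [((6*((-x) + 6)) - 4) + 9 = 17] peel the +9: subtract 9 from each side, so sub: (6*((-x) + 6)) - 4 = 8.
Step 2. [(6*((-x) + 6)) - 4 = 8] 4 comes off first (add 4), so sub: 6*((-x) + 6) = 12.
Step 3. [6*((-x) + 6) = 12] divide by the outer 6, so div: (-x) + 6 = 2.
Step 4. [(-x) + 6 = 2] peel the +6: subtract 6 from each side. So sub: -x = -4.
Step 5. [-x = -4] flip signs both sides. So neg: x = 4.

Answer: x ∈ {4}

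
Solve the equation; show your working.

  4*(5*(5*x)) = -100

Step 1. [4*(5*(5*x)) = -100] 4·(inner) — divide through by 4, so div: 5*(5*x) = -25.
Step 2. [5*(5*x) = -25] LHS = 5·(…); ÷5 both sides ⇒ div: 5*x = -5.
Step 3. [5*x = -5] 5 out front; divide by 5, so div: x = -1.

Answer: x ∈ {-1}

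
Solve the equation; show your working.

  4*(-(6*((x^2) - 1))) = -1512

Step 1. [4*(-(6*((x^2) - 1))) = -1512] 4·(inner) — divide through by 4, so div: -(6*((x^2) - 1)) = -378.
Step 2. [-(6*((x^2) - 1)) = -378] LHS negated; negate both sides. So neg: 6*((x^2) - 1) = 378.
Step 3. [6*((x^2) - 1) = 378] 6 out front; divide by 6 ⇒ div: (x^2) - 1 = 63.
Step 4. [(x^2) - 1 = 63] peel the -1: add 1 from each side ⇒ sub: x^2 = 64.
Step 5. [x^2 = 64] 64 ≥ 0, LHS is (·)² — take ±√. So sqrt: x = 8 or -8.

Answer: x ∈ {-8, 8}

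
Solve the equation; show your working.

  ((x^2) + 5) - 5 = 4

Step 1. [((x^2) + 5) - 5 = 4] -5 is outermost — add 5 both sides, so sub: (x^2) + 5 = 9.
Step 2. [(x^2) + 5 = 9] subtract 5: x sits inside (… + 5), so sub: x^2 = 4.
Step 3. [x^2 = 4] √ both sides: 4 ≥ 0 gives two branches ⇒ sqrt: x = 2 or -2.

Answer: x ∈ {-2, 2}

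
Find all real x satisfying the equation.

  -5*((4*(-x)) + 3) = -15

Step 1. [-5*((4*(-x)) + 3) = -15] -5 out front; divide by -5. So div: (4*(-x)) + 3 = 3.
Step 2. [(4*(-x)) + 3 = 3] the outer +3 inverts by subtracting 3, so sub: 4*(-x) = 0.
Step 3. [4*(-x) = 0] 4·(inner) — divide through by 4 ⇒ div: -x = 0.
Step 4. [-x = 0] leading − — multiply by −1, so neg: x = 0.

Answer: x ∈ {0}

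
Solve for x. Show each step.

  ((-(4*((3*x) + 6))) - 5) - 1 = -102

Step 1. [((-(4*((3*x) + 6))) - 5) - 1 = -102] add 1: x sits inside (… - 1), so sub: (-(4*((3*x) + 6))) - 5 = -101.
Step 2. [(-(4*((3*x) + 6))) - 5 = -101] add 5: x sits inside (… - 5), so sub: -(4*((3*x) + 6)) = -96.
Step 3. [-(4*((3*x) + 6)) = -96] LHS negated; negate both sides, so neg: 4*((3*x) + 6) = 96.
Step 4. [4*((3*x) + 6) = 96] LHS = 4·(…); ÷4 both sides ⇒ div: (3*x) + 6 = 24.
Step 5. [(3*x) + 6 = 24] subtract 6: x sits inside (… + 6), so sub: 3*x = 18.
Step 6. [3*x = 18] LHS = 3·(…); ÷3 both sides. So div: x = 6.

Answer: x ∈ {6}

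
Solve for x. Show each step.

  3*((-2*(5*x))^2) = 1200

Step 1. [3*((-2*(5*x))^2) = 1200] divide by the outer 3. So div: (-2*(5*x))^2 = 400.
Step 2. [(-2*(5*x))^2 = 400] LHS squared, RHS 400 ≥ 0: apply √ (±), so sqrt: -2*(5*x) = 20 or -20.
Step 3. [-2*(5*x) = 20 or -20] LHS = -2·(…); ÷-2 both sides. So div: 5*x = -10 or 10.
Step 4. [5*x = -10 or 10] LHS = 5·(…); ÷5 both sides, so div: x = -2 or 2.

Answer: x ∈ {-2, 2}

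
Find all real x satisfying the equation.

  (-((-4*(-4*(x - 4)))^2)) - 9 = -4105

Step 1. [(-((-4*(-4*(x - 4)))^2)) - 9 = -4105] peel the -9: add 9 from each side, so sub: -((-4*(-4*(x - 4)))^2) = -4096.
Step 2. [-((-4*(-4*(x - 4)))^2) = -4096] flip signs both sides. So neg: (-4*(-4*(x - 4)))^2 = 4096.
Step 3. [(-4*(-4*(x - 4)))^2 = 4096] √ both sides: 4096 ≥ 0 gives two branches, so sqrt: -4*(-4*(x - 4)) = 64 or -64.
Step 4. [-4*(-4*(x - 4)) = 64 or -64] leading coefficient -4: divide by -4, so div: -4*(x - 4) = -16 or 16.
Step 5. [-4*(x - 4) = -16 or 16] LHS = -4·(…); ÷-4 both sides ⇒ div: x - 4 = 4 or -4.
Step 6. [x - 4 = 4 or -4] the outer -4 inverts by adding 4. So sub: x = 8 or 0.

Answer: x ∈ {0, 8}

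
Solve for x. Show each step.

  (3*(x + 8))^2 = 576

Step 1. [(3*(x + 8))^2 = 576] LHS squared, RHS 576 ≥ 0: apply √ (±). So sqrt: 3*(x + 8) = 24 or -24.
Step 2. [3*(x + 8) = 24 or -24] divide by the outer 3, so div: x + 8 = 8 or -8.
Step 3. [x + 8 = 8 or -8] peel the +8: subtract 8 from each side ⇒ sub: x = 0 or -16.

Answer: x ∈ {-16, 0}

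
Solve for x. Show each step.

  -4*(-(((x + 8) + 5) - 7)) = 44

Step 1. [-4*(-(((x + 8) + 5) - 7)) = 44] LHS = -4·(…); ÷-4 both sides. So div: -(((x + 8) + 5) - 7) = -11.
Step 2. [-(((x + 8) + 5) - 7) = -11] flip signs both sides. So neg: ((x + 8) + 5) - 7 = 11.
Step 3. [((x + 8) + 5) - 7 = 11] 7 comes off first (add 7). So sub: (x + 8) + 5 = 18.
Step 4. [(x + 8) + 5 = 18] 5 comes off first (subtract 5) ⇒ sub: x + 8 = 13.
Step 5. [x + 8 = 13] +8 is outermost — subtract 8 both sides, so sub: x = 5.

Answer: x ∈ {5}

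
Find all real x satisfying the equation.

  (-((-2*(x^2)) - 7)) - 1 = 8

Step 1. [(-((-2*(x^2)) - 7)) - 1 = 8] peel the -1: add 1 from each side ⇒ sub: -((-2*(x^2)) - 7) = 9.
Step 2. [-((-2*(x^2)) - 7) = 9] flip signs both sides, so neg: (-2*(x^2)) - 7 = -9.
Step 3. [(-2*(x^2)) - 7 = -9] 7 comes off first (add 7) ⇒ sub: -2*(x^2) = -2.
Step 4. [-2*(x^2) = -2] -2 out front; divide by -2. So div: x^2 = 1.
Step 5. [x^2 = 1] √ both sides: 1 ≥ 0 gives two branches ⇒ sqrt: x = 1 or -1.

Answer: x ∈ {-1, 1}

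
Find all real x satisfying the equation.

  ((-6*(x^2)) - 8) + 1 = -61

Step 1. [((-6*(x^2)) - 8) + 1 = -61] +1 is outermost — subtract 1 both sides, so sub: (-6*(x^2)) - 8 = -62.
Step 2. [(-6*(x^2)) - 8 = -62] 8 comes off first (add 8) ⇒ sub: -6*(x^2) = -54.
Step 3. [-6*(x^2) = -54] leading coefficient -6: divide by -6 ⇒ div: x^2 = 9.
Step 4. [x^2 = 9] LHS squared, RHS 9 ≥ 0: apply √ (±) ⇒ sqrt: x = 3 or -3.

Answer: x ∈ {-3, 3}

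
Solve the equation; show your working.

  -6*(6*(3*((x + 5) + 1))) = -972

Step 1. [-6*(6*(3*((x + 5) + 1))) = -972] divide by the outer -6 ⇒ div: 6*(3*((x + 5) + 1)) = 162.
Step 2. [6*(3*((x + 5) + 1)) = 162] 6·(inner) — divide through by 6, so div: 3*((x + 5) + 1) = 27.
Step 3. [3*((x + 5) + 1) = 27] 3·(inner) — divide through by 3 ⇒ div: (x + 5) + 1 = 9.
Step 4. [(x + 5) + 1 = 9] +1 is outermost — subtract 1 both sides ⇒ sub: x + 5 = 8.
Step 5. [x + 5 = 8] 5 comes off first (subtract 5), so sub: x = 3.

Answer: x ∈ {3}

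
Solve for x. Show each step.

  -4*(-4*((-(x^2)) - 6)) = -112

Step 1. [-4*(-4*((-(x^2)) - 6)) = -112] LHS = -4·(…); ÷-4 both sides, so div: -4*((-(x^2)) - 6) = 28.
Step 2. [-4*((-(x^2)) - 6) = 28] divide by the outer -4, so div: (-(x^2)) - 6 = -7.
Step 3. [(-(x^2)) - 6 = -7] add 6: x sits inside (… - 6), so sub: -(x^2) = -1.
Step 4. [-(x^2) = -1] leading − — multiply by −1. So neg: x^2 = 1.
Step 5. [x^2 = 1] √ both sides: 1 ≥ 0 gives two branches, so sqrt: x = 1 or -1.

Answer: x ∈ {-1, 1}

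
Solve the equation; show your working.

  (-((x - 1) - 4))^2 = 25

Step 1. [(-((x - 1) - 4))^2 = 25] 25 ≥ 0, LHS is (·)² — take ±√. So sqrt: -((x - 1) - 4) = 5 or -5.
Step 2. [-((x - 1) - 4) = 5 or -5] flip signs both sides ⇒ neg: (x - 1) - 4 = -5 or 5.
Step 3. [(x - 1) - 4 = -5 or 5] 4 comes off first (add 4), so sub: x - 1 = -1 or 9.
Step 4. [x - 1 = -1 or 9] peel the -1: add 1 from each side. So sub: x = 0 or 10.

Answer: x ∈ {0, 10}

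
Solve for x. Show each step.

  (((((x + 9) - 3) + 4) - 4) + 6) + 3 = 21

Step 1. [(((((x + 9) - 3) + 4) - 4) + 6) + 3 = 21] 3 comes off first (subtract 3), so sub: ((((x + 9) - 3) + 4) - 4) + 6 = 18.
Step 2. [((((x + 9) - 3) + 4) - 4) + 6 = 18] +6 is outermost — subtract 6 both sides, so sub: (((x + 9) - 3) + 4) - 4 = 12.
Step 3. [(((x + 9) - 3) + 4) - 4 = 12] -4 is outermost — add 4 both sides, so sub: ((x + 9) - 3) + 4 = 16.
Step 4. [((x + 9) - 3) + 4 = 16] 4 comes off first (subtract 4). So sub: (x + 9) - 3 = 12.
Step 5. [(x + 9) - 3 = 12] 3 comes off first (add 3). So sub: x + 9 = 15.
Step 6. [x + 9 = 15] the outer +9 inverts by subtracting 9, so sub: x = 6.

Answer: x ∈ {6}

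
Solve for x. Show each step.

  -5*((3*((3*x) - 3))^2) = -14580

Step 1. [-5*((3*((3*x) - 3))^2) = -14580] LHS = -5·(…); ÷-5 both sides, so div: (3*((3*x) - 3))^2 = 2916.
Step 2. [(3*((3*x) - 3))^2 = 2916] LHS squared, RHS 2916 ≥ 0: apply √ (±). So sqrt: 3*((3*x) - 3) = 54 or -54.
Step 3. [3*((3*x) - 3) = 54 or -54] 3 out front; divide by 3, so div: (3*x) - 3 = 18 or -18.
Step 4. [(3*x) - 3 = 18 or -18] 3 | LHS and 3 | 18 or -18: pull 3 out ⇒ factor: x - 1 = 6 or -6.
Step 5. [x - 1 = 6 or -6] peel the -1: add 1 from each side. So sub: x = 7 or -5.

Answer: x ∈ {-5, 7}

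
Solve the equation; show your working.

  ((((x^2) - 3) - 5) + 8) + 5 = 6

Step 1. [((((x^2) - 3) - 5) + 8) + 5 = 6] the outer +5 inverts by subtracting 5 ⇒ sub: (((x^2) - 3) - 5) + 8 = 1.
Step 2. [(((x^2) - 3) - 5) + 8 = 1] subtract 8: x sits inside (… + 8). So sub: ((x^2) - 3) - 5 = -7.
Step 3. [((x^2) - 3) - 5 = -7] the outer -5 inverts by adding 5 ⇒ sub: (x^2) - 3 = -2.
Step 4. [(x^2) - 3 = -2] -3 is outermost — add 3 both sides ⇒ sub: x^2 = 1.
Step 5. [x^2 = 1] √ both sides: 1 ≥ 0 gives two branches ⇒ sqrt: x = 1 or -1.

Answer: x ∈ {-1, 1}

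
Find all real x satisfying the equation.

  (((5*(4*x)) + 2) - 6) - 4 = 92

Step 1. [(((5*(4*x)) + 2) - 6) - 4 = 92] add 4: x sits inside (… - 4), so sub: ((5*(4*x)) + 2) - 6 = 96.
Step 2. [((5*(4*x)) + 2) - 6 = 96] -6 is outermost — add 6 both sides ⇒ sub: (5*(4*x)) + 2 = 102.
Step 3. [(5*(4*x)) + 2 = 102] the outer +2 inverts by subtracting 2 ⇒ sub: 5*(4*x) = 100.
Step 4. [5*(4*x) = 100] 5·(inner) — divide through by 5, so div: 4*x = 20.
Step 5. [4*x = 20] 4 out front; divide by 4, so div: x = 5.

Answer: x ∈ {5}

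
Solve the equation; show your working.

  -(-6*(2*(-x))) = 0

Step 1. [-(-6*(2*(-x))) = 0] LHS negated; negate both sides. So neg: -6*(2*(-x)) = 0.
Step 2. [-6*(2*(-x)) = 0] -6 out front; divide by -6, so div: 2*(-x) = 0.
Step 3. [2*(-x) = 0] divide by the outer 2, so div: -x = 0.
Step 4. [-x = 0] leading − — multiply by −1. So neg: x = 0.

Answer: x ∈ {0}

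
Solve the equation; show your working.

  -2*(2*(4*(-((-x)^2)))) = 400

Step 1. [-2*(2*(4*(-((-x)^2)))) = 400] divide by the outer -2 ⇒ div: 2*(4*(-((-x)^2))) = -200.
Step 2. [2*(4*(-((-x)^2))) = -200] divide by the outer 2 ⇒ div: 4*(-((-x)^2)) = -100.
Step 3. [4*(-((-x)^2)) = -100] divide by the outer 4. So div: -((-x)^2) = -25.
Step 4. [-((-x)^2) = -25] flip signs both sides. So neg: (-x)^2 = 25.
Step 5. [(-x)^2 = 25] 25 ≥ 0, LHS is (·)² — take ±√ ⇒ sqrt: -x = 5 or -5.
Step 6. [-x = 5 or -5] leading − — multiply by −1 ⇒ neg: x = -5 or 5.

Answer: x ∈ {-5, 5}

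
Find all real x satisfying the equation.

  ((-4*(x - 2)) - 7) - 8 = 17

Step 1. [((-4*(x - 2)) - 7) - 8 = 17] add 8: x sits inside (… - 8). So sub: (-4*(x - 2)) - 7 = 25.
Step 2. [(-4*(x - 2)) - 7 = 25] add 7: x sits inside (… - 7), so sub: -4*(x - 2) = 32.
Step 3. [-4*(x - 2) = 32] -4·(inner) — divide through by -4, so div: x - 2 = -8.
Step 4. [x - 2 = -8] the outer -2 inverts by adding 2 ⇒ sub: x = -6.

Answer: x ∈ {-6}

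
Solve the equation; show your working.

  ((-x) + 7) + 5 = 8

Step 1. [((-x) + 7) + 5 = 8] subtract 5: x sits inside (… + 5) ⇒ sub: (-x) + 7 = 3.
Step 2. [(-x) + 7 = 3] peel the +7: subtract 7 from each side, so sub: -x = -4.
Step 3. [-x = -4] flip signs both sides, so neg: x = 4.

Answer: x ∈ {4}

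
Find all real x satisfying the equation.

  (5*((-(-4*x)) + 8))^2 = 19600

Step 1. [(5*((-(-4*x)) + 8))^2 = 19600] LHS squared, RHS 19600 ≥ 0: apply √ (±) ⇒ sqrt: 5*((-(-4*x)) + 8) = 140 or -140.
Step 2. [5*((-(-4*x)) + 8) = 140 or -140] divide by the outer 5. So div: (-(-4*x)) + 8 = 28 or -28.
Step 3. [(-(-4*x)) + 8 = 28 or -28] subtract 8: x sits inside (… + 8) ⇒ sub: -(-4*x) = 20 or -36.
Step 4. [-(-4*x) = 20 or -36] LHS negated; negate both sides ⇒ neg: -4*x = -20 or 36.
Step 5. [-4*x = -20 or 36] -4 out front; divide by -4, so div: x = 5 or -9.

Answer: x ∈ {-9, 5}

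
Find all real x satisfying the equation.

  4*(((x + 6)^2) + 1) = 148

Step 1. [4*(((x + 6)^2) + 1) = 148] 4·(inner) — divide through by 4 ⇒ div: ((x + 6)^2) + 1 = 37.
Step 2. [((x + 6)^2) + 1 = 37] subtract 1: x sits inside (… + 1) ⇒ sub: (x + 6)^2 = 36.
Step 3. [(x + 6)^2 = 36] 36 ≥ 0, LHS is (·)² — take ±√, so sqrt: x + 6 = 6 or -6.
Step 4. [x + 6 = 6 or -6] the outer +6 inverts by subtracting 6 ⇒ sub: x = 0 or -12.

Answer: x ∈ {-12, 0}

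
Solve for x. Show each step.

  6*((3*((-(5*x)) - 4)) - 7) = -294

Step 1. [6*((3*((-(5*x)) - 4)) - 7) = -294] divide by the outer 6. So div: (3*((-(5*x)) - 4)) - 7 = -49.
Step 2. [(3*((-(5*x)) - 4)) - 7 = -49] 7 comes off first (add 7) ⇒ sub: 3*((-(5*x)) - 4) = -42.
Step 3. [3*((-(5*x)) - 4) = -42] 3·(inner) — divide through by 3. So div: (-(5*x)) - 4 = -14.
Step 4. [(-(5*x)) - 4 = -14] the outer -4 inverts by adding 4, so sub: -(5*x) = -10.
Step 5. [-(5*x) = -10] flip signs both sides. So neg: 5*x = 10.
Step 6. [5*x = 10] 5·(inner) — divide through by 5 ⇒ div: x = 2.

Answer: x ∈ {2}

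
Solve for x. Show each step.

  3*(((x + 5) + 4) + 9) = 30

Step 1. [3*(((x + 5) + 4) + 9) = 30] divide by the outer 3, so div: ((x + 5) + 4) + 9 = 10.
Step 2. [((x + 5) + 4) + 9 = 10] the outer +9 inverts by subtracting 9. So sub: (x + 5) + 4 = 1.
Step 3. [(x + 5) + 4 = 1] subtract 4: x sits inside (… + 4). So sub: x + 5 = -3.
Step 4. [x + 5 = -3] 5 comes off first (subtract 5) ⇒ sub: x = -8.

Answer: x ∈ {-8}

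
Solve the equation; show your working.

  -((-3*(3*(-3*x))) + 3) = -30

Step 1. [-((-3*(3*(-3*x))) + 3) = -30] LHS negated; negate both sides, so neg: (-3*(3*(-3*x))) + 3 = 30.
Step 2. [(-3*(3*(-3*x))) + 3 = 30] the outer +3 inverts by subtracting 3 ⇒ sub: -3*(3*(-3*x)) = 27.
Step 3. [-3*(3*(-3*x)) = 27] leading coefficient -3: divide by -3. So div: 3*(-3*x) = -9.
Step 4. [3*(-3*x) = -9] leading coefficient 3: divide by 3. So div: -3*x = -3.
Step 5. [-3*x = -3] LHS = -3·(…); ÷-3 both sides ⇒ div: x = 1.

Answer: x ∈ {1}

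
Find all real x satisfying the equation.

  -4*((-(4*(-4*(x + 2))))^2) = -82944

Step 1. [-4*((-(4*(-4*(x + 2))))^2) = -82944] LHS = -4·(…); ÷-4 both sides, so div: (-(4*(-4*(x + 2))))^2 = 20736.
Step 2. [(-(4*(-4*(x + 2))))^2 = 20736] √ both sides: 20736 ≥ 0 gives two branches ⇒ sqrt: -(4*(-4*(x + 2))) = 144 or -144.
Step 3. [-(4*(-4*(x + 2))) = 144 or -144] LHS negated; negate both sides. So neg: 4*(-4*(x + 2)) = -144 or 144.
Step 4. [4*(-4*(x + 2)) = -144 or 144] LHS = 4·(…); ÷4 both sides ⇒ div: -4*(x + 2) = -36 or 36.
Step 5. [-4*(x + 2) = -36 or 36] LHS = -4·(…); ÷-4 both sides, so div: x + 2 = 9 or -9.
Step 6. [x + 2 = 9 or -9] 2 comes off first (subtract 2), so sub: x = 7 or -11.

Answer: x ∈ {-11, 7}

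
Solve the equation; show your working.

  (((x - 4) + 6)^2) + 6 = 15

Step 1. [(((x - 4) + 6)^2) + 6 = 15] the outer +6 inverts by subtracting 6. So sub: ((x - 4) + 6)^2 = 9.
Step 2. [((x - 4) + 6)^2 = 9] √ both sides: 9 ≥ 0 gives two branches, so sqrt: (x - 4) + 6 = 3 or -3.
Step 3. [(x - 4) + 6 = 3 or -3] 6 comes off first (subtract 6), so sub: x - 4 = -3 or -9.
Step 4. [x - 4 = -3 or -9] 4 comes off first (add 4), so sub: x = 1 or -5.

Answer: x ∈ {-5, 1}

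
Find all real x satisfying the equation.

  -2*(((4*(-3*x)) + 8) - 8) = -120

Step 1. [-2*(((4*(-3*x)) + 8) - 8) = -120] -2·(inner) — divide through by -2. So div: ((4*(-3*x)) + 8) - 8 = 60.
Step 2. [((4*(-3*x)) + 8) - 8 = 60] the outer -8 inverts by adding 8, so sub: (4*(-3*x)) + 8 = 68.
Step 3. [(4*(-3*x)) + 8 = 68] common factor 4 (LHS and 68) — divide through, so factor: (-3*x) + 2 = 17.
Step 4. [(-3*x) + 2 = 17] 2 comes off first (subtract 2), so sub: -3*x = 15.
Step 5. [-3*x = 15] divide by the outer -3 ⇒ div: x = -5.

Answer: x ∈ {-5}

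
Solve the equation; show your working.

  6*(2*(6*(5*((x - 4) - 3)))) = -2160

Step 1. [6*(2*(6*(5*((x - 4) - 3)))) = -2160] 6·(inner) — divide through by 6, so div: 2*(6*(5*((x - 4) - 3))) = -360.
Step 2. [2*(6*(5*((x - 4) - 3))) = -360] leading coefficient 2: divide by 2, so div: 6*(5*((x - 4) - 3)) = -180.
Step 3. [6*(5*((x - 4) - 3)) = -180] leading coefficient 6: divide by 6, so div: 5*((x - 4) - 3) = -30.
Step 4. [5*((x - 4) - 3) = -30] leading coefficient 5: divide by 5. So div: (x - 4) - 3 = -6.
Step 5. [(x - 4) - 3 = -6] peel the -3: add 3 from each side, so sub: x - 4 = -3.
Step 6. [x - 4 = -3] add 4: x sits inside (… - 4). So sub: x = 1.

Answer: x ∈ {1}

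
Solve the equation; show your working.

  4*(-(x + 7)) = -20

Step 1. [4*(-(x + 7)) = -20] 4 out front; divide by 4. So div: -(x + 7) = -5.
Step 2. [-(x + 7) = -5] leading − — multiply by −1, so neg: x + 7 = 5.
Step 3. [x + 7 = 5] peel the +7: subtract 7 from each side, so sub: x = -2.

Answer: x ∈ {-2}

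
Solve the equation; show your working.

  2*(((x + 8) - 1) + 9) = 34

Step 1. [2*(((x + 8) - 1) + 9) = 34] LHS = 2·(…); ÷2 both sides ⇒ div: ((x + 8) - 1) + 9 = 17.
Step 2. [((x + 8) - 1) + 9 = 17] subtract 9: x sits inside (… + 9), so sub: (x + 8) - 1 = 8.
Step 3. [(x + 8) - 1 = 8] add 1: x sits inside (… - 1) ⇒ sub: x + 8 = 9.
Step 4. [x + 8 = 9] peel the +8: subtract 8 from each side, so sub: x = 1.

Answer: x ∈ {1}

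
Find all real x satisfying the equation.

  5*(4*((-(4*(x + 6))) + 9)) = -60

Step 1. [5*(4*((-(4*(x + 6))) + 9)) = -60] 5 out front; divide by 5, so div: 4*((-(4*(x + 6))) + 9) = -12.
Step 2. [4*((-(4*(x + 6))) + 9) = -12] divide by the outer 4. So div: (-(4*(x + 6))) + 9 = -3.
Step 3. [(-(4*(x + 6))) + 9 = -3] 9 comes off first (subtract 9). So sub: -(4*(x + 6)) = -12.
Step 4. [-(4*(x + 6)) = -12] LHS negated; negate both sides ⇒ neg: 4*(x + 6) = 12.
Step 5. [4*(x + 6) = 12] 4 out front; divide by 4. So div: x + 6 = 3.
Step 6. [x + 6 = 3] 6 comes off first (subtract 6). So sub: x = -3.

Answer: x ∈ {-3}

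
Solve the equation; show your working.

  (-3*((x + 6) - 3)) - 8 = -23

Step 1. [(-3*((x + 6) - 3)) - 8 = -23] -8 is outermost — add 8 both sides, so sub: -3*((x + 6) - 3) = -15.
Step 2. [-3*((x + 6) - 3) = -15] divide by the outer -3 ⇒ div: (x + 6) - 3 = 5.
Step 3. [(x + 6) - 3 = 5] 3 comes off first (add 3) ⇒ sub: x + 6 = 8.
Step 4. [x + 6 = 8] subtract 6: x sits inside (… + 6). So sub: x = 2.

Answer: x ∈ {2}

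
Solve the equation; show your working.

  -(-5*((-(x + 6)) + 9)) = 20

Step 1. [-(-5*((-(x + 6)) + 9)) = 20] flip signs both sides ⇒ neg: -5*((-(x + 6)) + 9) = -20.
Step 2. [-5*((-(x + 6)) + 9) = -20] -5 out front; divide by -5. So div: (-(x + 6)) + 9 = 4.
Step 3. [(-(x + 6)) + 9 = 4] subtract 9: x sits inside (… + 9). So sub: -(x + 6) = -5.
Step 4. [-(x + 6) = -5] leading − — multiply by −1 ⇒ neg: x + 6 = 5.
Step 5. [x + 6 = 5] the outer +6 inverts by subtracting 6, so sub: x = -1.

Answer: x ∈ {-1}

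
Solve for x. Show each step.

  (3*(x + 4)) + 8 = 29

Step 1. [(3*(x + 4)) + 8 = 29] 8 comes off first (subtract 8). So sub: 3*(x + 4) = 21.
Step 2. [3*(x + 4) = 21] 3·(inner) — divide through by 3. So div: x + 4 = 7.
Step 3. [x + 4 = 7] subtract 4: x sits inside (… + 4) ⇒ sub: x = 3.

Answer: x ∈ {3}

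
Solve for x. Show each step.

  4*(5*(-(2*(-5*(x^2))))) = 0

Step 1. [4*(5*(-(2*(-5*(x^2))))) = 0] LHS = 4·(…); ÷4 both sides. So div: 5*(-(2*(-5*(x^2)))) = 0.
Step 2. [5*(-(2*(-5*(x^2)))) = 0] divide by the outer 5 ⇒ div: -(2*(-5*(x^2))) = 0.
Step 3. [-(2*(-5*(x^2))) = 0] flip signs both sides, so neg: 2*(-5*(x^2)) = 0.
Step 4. [2*(-5*(x^2)) = 0] divide by the outer 2 ⇒ div: -5*(x^2) = 0.
Step 5. [-5*(x^2) = 0] LHS = -5·(…); ÷-5 both sides, so div: x^2 = 0.
Step 6. [x^2 = 0] LHS squared, RHS 0 ≥ 0: apply √ (±), so sqrt: x = 0.

Answer: x ∈ {0}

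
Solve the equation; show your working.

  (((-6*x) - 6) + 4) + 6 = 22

Step 1. [(((-6*x) - 6) + 4) + 6 = 22] 6 comes off first (subtract 6) ⇒ sub: ((-6*x) - 6) + 4 = 16.
Step 2. [((-6*x) - 6) + 4 = 16] peel the +4: subtract 4 from each side, so sub: (-6*x) - 6 = 12.
Step 3. [(-6*x) - 6 = 12] add 6: x sits inside (… - 6). So sub: -6*x = 18.
Step 4. [-6*x = 18] leading coefficient -6: divide by -6, so div: x = -3.

Answer: x ∈ {-3}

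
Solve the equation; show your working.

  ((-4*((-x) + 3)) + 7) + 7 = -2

Step 1. [((-4*((-x) + 3)) + 7) + 7 = -2] peel the +7: subtract 7 from each side, so sub: (-4*((-x) + 3)) + 7 = -9.
Step 2. [(-4*((-x) + 3)) + 7 = -9] +7 is outermost — subtract 7 both sides ⇒ sub: -4*((-x) + 3) = -16.
Step 3. [-4*((-x) + 3) = -16] LHS = -4·(…); ÷-4 both sides, so div: (-x) + 3 = 4.
Step 4. [(-x) + 3 = 4] subtract 3: x sits inside (… + 3) ⇒ sub: -x = 1.
Step 5. [-x = 1] flip signs both sides ⇒ neg: x = -1.

Answer: x ∈ {-1}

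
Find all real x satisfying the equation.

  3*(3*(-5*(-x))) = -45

Step 1. [3*(3*(-5*(-x))) = -45] LHS = 3·(…); ÷3 both sides ⇒ div: 3*(-5*(-x)) = -15.
Step 2. [3*(-5*(-x)) = -15] divide by the outer 3, so div: -5*(-x) = -5.
Step 3. [-5*(-x) = -5] leading coefficient -5: divide by -5. So div: -x = 1.
Step 4. [-x = 1] flip signs both sides ⇒ neg: x = -1.

Answer: x ∈ {-1}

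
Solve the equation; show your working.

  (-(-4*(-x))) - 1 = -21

Step 1. [(-(-4*(-x))) - 1 = -21] -1 is outermost — add 1 both sides. So sub: -(-4*(-x)) = -20.
Step 2. [-(-4*(-x)) = -20] leading − — multiply by −1 ⇒ neg: -4*(-x) = 20.
Step 3. [-4*(-x) = 20] LHS = -4·(…); ÷-4 both sides, so div: -x = -5.
Step 4. [-x = -5] LHS negated; negate both sides ⇒ neg: x = 5.

Answer: x ∈ {5}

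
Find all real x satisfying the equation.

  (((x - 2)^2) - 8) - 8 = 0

Step 1. [(((x - 2)^2) - 8) - 8 = 0] add 8: x sits inside (… - 8), so sub: ((x - 2)^2) - 8 = 8.
Step 2. [((x - 2)^2) - 8 = 8] add 8: x sits inside (… - 8), so sub: (x - 2)^2 = 16.
Step 3. [(x - 2)^2 = 16] LHS squared, RHS 16 ≥ 0: apply √ (±). So sqrt: x - 2 = 4 or -4.
Step 4. [x - 2 = 4 or -4] add 2: x sits inside (… - 2), so sub: x = 6 or -2.

Answer: x ∈ {-2, 6}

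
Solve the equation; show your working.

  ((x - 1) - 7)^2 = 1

Step 1. [((x - 1) - 7)^2 = 1] √ both sides: 1 ≥ 0 gives two branches. So sqrt: (x - 1) - 7 = 1 or -1.
Step 2. [(x - 1) - 7 = 1 or -1] 7 comes off first (add 7), so sub: x - 1 = 8 or 6.
Step 3. [x - 1 = 8 or 6] the outer -1 inverts by adding 1. So sub: x = 9 or 7.

Answer: x ∈ {7, 9}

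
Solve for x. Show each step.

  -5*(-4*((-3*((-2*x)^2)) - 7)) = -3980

Step 1. [-5*(-4*((-3*((-2*x)^2)) - 7)) = -3980] leading coefficient -5: divide by -5. So div: -4*((-3*((-2*x)^2)) - 7) = 796.
Step 2. [-4*((-3*((-2*x)^2)) - 7) = 796] -4·(inner) — divide through by -4 ⇒ div: (-3*((-2*x)^2)) - 7 = -199.
Step 3. [(-3*((-2*x)^2)) - 7 = -199] peel the -7: add 7 from each side. So sub: -3*((-2*x)^2) = -192.
Step 4. [-3*((-2*x)^2) = -192] LHS = -3·(…); ÷-3 both sides, so div: (-2*x)^2 = 64.
Step 5. [(-2*x)^2 = 64] 64 ≥ 0, LHS is (·)² — take ±√, so sqrt: -2*x = 8 or -8.
Step 6. [-2*x = 8 or -8] leading coefficient -2: divide by -2, so div: x = -4 or 4.

Answer: x ∈ {-4, 4}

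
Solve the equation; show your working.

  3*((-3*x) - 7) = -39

Step 1. [3*((-3*x) - 7) = -39] divide by the outer 3 ⇒ div: (-3*x) - 7 = -13.
Step 2. [(-3*x) - 7 = -13] add 7: x sits inside (… - 7) ⇒ sub: -3*x = -6.
Step 3. [-3*x = -6] -3·(inner) — divide through by -3 ⇒ div: x = 2.

Answer: x ∈ {2}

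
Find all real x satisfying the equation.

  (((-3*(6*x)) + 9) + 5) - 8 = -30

Step 1. [(((-3*(6*x)) + 9) + 5) - 8 = -30] 8 comes off first (add 8) ⇒ sub: ((-3*(6*x)) + 9) + 5 = -22.
Step 2. [((-3*(6*x)) + 9) + 5 = -22] +5 is outermost — subtract 5 both sides, so sub: (-3*(6*x)) + 9 = -27.
Step 3. [(-3*(6*x)) + 9 = -27] common factor -3 (LHS and -27) — divide through. So factor: (6*x) - 3 = 9.
Step 4. [(6*x) - 3 = 9] peel the -3: add 3 from each side ⇒ sub: 6*x = 12.
Step 5. [6*x = 12] leading coefficient 6: divide by 6. So div: x = 2.

Answer: x ∈ {2}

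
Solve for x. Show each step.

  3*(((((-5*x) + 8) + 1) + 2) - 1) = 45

Step 1. [3*(((((-5*x) + 8) + 1) + 2) - 1) = 45] LHS = 3·(…); ÷3 both sides ⇒ div: ((((-5*x) + 8) + 1) + 2) - 1 = 15.
Step 2. [((((-5*x) + 8) + 1) + 2) - 1 = 15] peel the -1: add 1 from each side, so sub: (((-5*x) + 8) + 1) + 2 = 16.
Step 3. [(((-5*x) + 8) + 1) + 2 = 16] 2 comes off first (subtract 2). So sub: ((-5*x) + 8) + 1 = 14.
Step 4. [((-5*x) + 8) + 1 = 14] peel the +1: subtract 1 from each side ⇒ sub: (-5*x) + 8 = 13.
Step 5. [(-5*x) + 8 = 13] peel the +8: subtract 8 from each side, so sub: -5*x = 5.
Step 6. [-5*x = 5] -5·(inner) — divide through by -5 ⇒ div: x = -1.

Answer: x ∈ {-1}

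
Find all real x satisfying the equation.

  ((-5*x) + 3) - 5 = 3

Step 1. [((-5*x) + 3) - 5 = 3] peel the -5: add 5 from each side. So sub: (-5*x) + 3 = 8.
Step 2. [(-5*x) + 3 = 8] the outer +3 inverts by subtracting 3. So sub: -5*x = 5.
Step 3. [-5*x = 5] -5·(inner) — divide through by -5 ⇒ div: x = -1.

Answer: x ∈ {-1}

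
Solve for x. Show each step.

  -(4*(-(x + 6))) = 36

Step 1. [-(4*(-(x + 6))) = 36] LHS negated; negate both sides. So neg: 4*(-(x + 6)) = -36.
Step 2. [4*(-(x + 6)) = -36] divide by the outer 4 ⇒ div: -(x + 6) = -9.
Step 3. [-(x + 6) = -9] leading − — multiply by −1, so neg: x + 6 = 9.
Step 4. [x + 6 = 9] the outer +6 inverts by subtracting 6. So sub: x = 3.

Answer: x ∈ {3}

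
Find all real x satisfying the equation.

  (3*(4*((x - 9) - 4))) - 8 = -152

Step 1. [(3*(4*((x - 9) - 4))) - 8 = -152] -8 is outermost — add 8 both sides ⇒ sub: 3*(4*((x - 9) - 4)) = -144.
Step 2. [3*(4*((x - 9) - 4)) = -144] 3 out front; divide by 3. So div: 4*((x - 9) - 4) = -48.
Step 3. [4*((x - 9) - 4) = -48] leading coefficient 4: divide by 4, so div: (x - 9) - 4 = -12.
Step 4. [(x - 9) - 4 = -12] add 4: x sits inside (… - 4) ⇒ sub: x - 9 = -8.
Step 5. [x - 9 = -8] the outer -9 inverts by adding 9, so sub: x = 1.

Answer: x ∈ {1}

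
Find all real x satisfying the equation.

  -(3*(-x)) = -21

Step 1. [-(3*(-x)) = -21] LHS negated; negate both sides. So neg: 3*(-x) = 21.
Step 2. [3*(-x) = 21] 3·(inner) — divide through by 3. So div: -x = 7.
Step 3. [-x = 7] leading − — multiply by −1. So neg: x = -7.

Answer: x ∈ {-7}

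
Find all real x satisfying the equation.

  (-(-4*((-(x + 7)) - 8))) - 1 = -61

Step 1. [(-(-4*((-(x + 7)) - 8))) - 1 = -61] the outer -1 inverts by adding 1, so sub: -(-4*((-(x + 7)) - 8)) = -60.
Step 2. [-(-4*((-(x + 7)) - 8)) = -60] leading − — multiply by −1. So neg: -4*((-(x + 7)) - 8) = 60.
Step 3. [-4*((-(x + 7)) - 8) = 60] -4·(inner) — divide through by -4. So div: (-(x + 7)) - 8 = -15.
Step 4. [(-(x + 7)) - 8 = -15] -8 is outermost — add 8 both sides. So sub: -(x + 7) = -7.
Step 5. [-(x + 7) = -7] LHS negated; negate both sides ⇒ neg: x + 7 = 7.
Step 6. [x + 7 = 7] the outer +7 inverts by subtracting 7. So sub: x = 0.

Answer: x ∈ {0}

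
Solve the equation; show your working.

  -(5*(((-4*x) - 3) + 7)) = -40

Step 1. [-(5*(((-4*x) - 3) + 7)) = -40] LHS negated; negate both sides. So neg: 5*(((-4*x) - 3) + 7) = 40.
Step 2. [5*(((-4*x) - 3) + 7) = 40] LHS = 5·(…); ÷5 both sides, so div: ((-4*x) - 3) + 7 = 8.
Step 3. [((-4*x) - 3) + 7 = 8] subtract 7: x sits inside (… + 7) ⇒ sub: (-4*x) - 3 = 1.
Step 4. [(-4*x) - 3 = 1] peel the -3: add 3 from each side ⇒ sub: -4*x = 4.
Step 5. [-4*x = 4] divide by the outer -4. So div: x = -1.

Answer: x ∈ {-1}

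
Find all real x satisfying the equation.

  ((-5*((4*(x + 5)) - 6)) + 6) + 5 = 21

Step 1. [((-5*((4*(x + 5)) - 6)) + 6) + 5 = 21] peel the +5: subtract 5 from each side. So sub: (-5*((4*(x + 5)) - 6)) + 6 = 16.
Step 2. [(-5*((4*(x + 5)) - 6)) + 6 = 16] +6 is outermost — subtract 6 both sides ⇒ sub: -5*((4*(x + 5)) - 6) = 10.
Step 3. [-5*((4*(x + 5)) - 6) = 10] -5·(inner) — divide through by -5 ⇒ div: (4*(x + 5)) - 6 = -2.
Step 4. [(4*(x + 5)) - 6 = -2] 6 comes off first (add 6), so sub: 4*(x + 5) = 4.
Step 5. [4*(x + 5) = 4] 4 out front; divide by 4 ⇒ div: x + 5 = 1.
Step 6. [x + 5 = 1] peel the +5: subtract 5 from each side. So sub: x = -4.

Answer: x ∈ {-4}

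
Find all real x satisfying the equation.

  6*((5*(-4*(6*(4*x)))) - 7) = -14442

Step 1. [6*((5*(-4*(6*(4*x)))) - 7) = -14442] 6·(inner) — divide through by 6 ⇒ div: (5*(-4*(6*(4*x)))) - 7 = -2407.
Step 2. [(5*(-4*(6*(4*x)))) - 7 = -2407] 7 comes off first (add 7) ⇒ sub: 5*(-4*(6*(4*x))) = -2400.
Step 3. [5*(-4*(6*(4*x))) = -2400] LHS = 5·(…); ÷5 both sides ⇒ div: -4*(6*(4*x)) = -480.
Step 4. [-4*(6*(4*x)) = -480] divide by the outer -4 ⇒ div: 6*(4*x) = 120.
Step 5. [6*(4*x) = 120] divide by the outer 6 ⇒ div: 4*x = 20.
Step 6. [4*x = 20] 4 out front; divide by 4. So div: x = 5.

Answer: x ∈ {5}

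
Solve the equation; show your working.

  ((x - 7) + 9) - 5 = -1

Step 1. [((x - 7) + 9) - 5 = -1] add 5: x sits inside (… - 5) ⇒ sub: (x - 7) + 9 = 4.
Step 2. [(x - 7) + 9 = 4] subtract 9: x sits inside (… + 9). So sub: x - 7 = -5.
Step 3. [x - 7 = -5] add 7: x sits inside (… - 7) ⇒ sub: x = 2.

Answer: x ∈ {2}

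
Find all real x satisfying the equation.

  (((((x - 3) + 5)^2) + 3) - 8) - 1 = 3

Step 1. [(((((x - 3) + 5)^2) + 3) - 8) - 1 = 3] peel the -1: add 1 from each side. So sub: ((((x - 3) + 5)^2) + 3) - 8 = 4.
Step 2. [((((x - 3) + 5)^2) + 3) - 8 = 4] 8 comes off first (add 8), so sub: (((x - 3) + 5)^2) + 3 = 12.
Step 3. [(((x - 3) + 5)^2) + 3 = 12] subtract 3: x sits inside (… + 3). So sub: ((x - 3) + 5)^2 = 9.
Step 4. [((x - 3) + 5)^2 = 9] LHS squared, RHS 9 ≥ 0: apply √ (±), so sqrt: (x - 3) + 5 = 3 or -3.
Step 5. [(x - 3) + 5 = 3 or -3] subtract 5: x sits inside (… + 5). So sub: x - 3 = -2 or -8.
Step 6. [x - 3 = -2 or -8] the outer -3 inverts by adding 3, so sub: x = 1 or -5.

Answer: x ∈ {-5, 1}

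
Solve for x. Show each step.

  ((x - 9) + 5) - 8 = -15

Step 1. [((x - 9) + 5) - 8 = -15] -8 is outermost — add 8 both sides ⇒ sub: (x - 9) + 5 = -7.
Step 2. [(x - 9) + 5 = -7] the outer +5 inverts by subtracting 5 ⇒ sub: x - 9 = -12.
Step 3. [x - 9 = -12] peel the -9: add 9 from each side. So sub: x = -3.

Answer: x ∈ {-3}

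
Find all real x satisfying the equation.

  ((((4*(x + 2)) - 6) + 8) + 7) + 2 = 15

Step 1. [((((4*(x + 2)) - 6) + 8) + 7) + 2 = 15] peel the +2: subtract 2 from each side, so sub: (((4*(x + 2)) - 6) + 8) + 7 = 13.
Step 2. [(((4*(x + 2)) - 6) + 8) + 7 = 13] the outer +7 inverts by subtracting 7 ⇒ sub: ((4*(x + 2)) - 6) + 8 = 6.
Step 3. [((4*(x + 2)) - 6) + 8 = 6] 8 comes off first (subtract 8) ⇒ sub: (4*(x + 2)) - 6 = -2.
Step 4. [(4*(x + 2)) - 6 = -2] peel the -6: add 6 from each side. So sub: 4*(x + 2) = 4.
Step 5. [4*(x + 2) = 4] divide by the outer 4. So div: x + 2 = 1.
Step 6. [x + 2 = 1] +2 is outermost — subtract 2 both sides. So sub: x = -1.

Answer: x ∈ {-1}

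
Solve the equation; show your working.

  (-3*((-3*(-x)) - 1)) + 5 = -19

Step 1. [(-3*((-3*(-x)) - 1)) + 5 = -19] peel the +5: subtract 5 from each side ⇒ sub: -3*((-3*(-x)) - 1) = -24.
Step 2. [-3*((-3*(-x)) - 1) = -24] LHS = -3·(…); ÷-3 both sides. So div: (-3*(-x)) - 1 = 8.
Step 3. [(-3*(-x)) - 1 = 8] 1 comes off first (add 1) ⇒ sub: -3*(-x) = 9.
Step 4. [-3*(-x) = 9] divide by the outer -3. So div: -x = -3.
Step 5. [-x = -3] leading − — multiply by −1. So neg: x = 3.

Answer: x ∈ {3}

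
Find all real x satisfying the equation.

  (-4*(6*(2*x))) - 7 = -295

Step 1. [(-4*(6*(2*x))) - 7 = -295] 7 comes off first (add 7). So sub: -4*(6*(2*x)) = -288.
Step 2. [-4*(6*(2*x)) = -288] -4 out front; divide by -4. So div: 6*(2*x) = 72.
Step 3. [6*(2*x) = 72] divide by the outer 6. So div: 2*x = 12.
Step 4. [2*x = 12] 2 out front; divide by 2, so div: x = 6.

Answer: x ∈ {6}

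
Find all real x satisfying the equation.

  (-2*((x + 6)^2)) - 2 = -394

Step 1. [(-2*((x + 6)^2)) - 2 = -394] -2 divides every term; factor it out, so factor: ((x + 6)^2) + 1 = 197.
Step 2. [((x + 6)^2) + 1 = 197] the outer +1 inverts by subtracting 1, so sub: (x + 6)^2 = 196.
Step 3. [(x + 6)^2 = 196] LHS squared, RHS 196 ≥ 0: apply √ (±). So sqrt: x + 6 = 14 or -14.
Step 4. [x + 6 = 14 or -14] subtract 6: x sits inside (… + 6). So sub: x = 8 or -20.

Answer: x ∈ {-20, 8}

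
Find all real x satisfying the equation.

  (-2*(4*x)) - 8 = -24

Step 1. [(-2*(4*x)) - 8 = -24] common factor -2 (LHS and -24) — divide through. So factor: (4*x) + 4 = 12.
Step 2. [(4*x) + 4 = 12] 4 comes off first (subtract 4) ⇒ sub: 4*x = 8.
Step 3. [4*x = 8] leading coefficient 4: divide by 4 ⇒ div: x = 2.

Answer: x ∈ {2}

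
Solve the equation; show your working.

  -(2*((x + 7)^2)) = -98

Step 1. [-(2*((x + 7)^2)) = -98] leading − — multiply by −1 ⇒ neg: 2*((x + 7)^2) = 98.
Step 2. [2*((x + 7)^2) = 98] LHS = 2·(…); ÷2 both sides ⇒ div: (x + 7)^2 = 49.
Step 3. [(x + 7)^2 = 49] 49 ≥ 0, LHS is (·)² — take ±√, so sqrt: x + 7 = 7 or -7.
Step 4. [x + 7 = 7 or -7] +7 is outermost — subtract 7 both sides. So sub: x = 0 or -14.

Answer: x ∈ {-14, 0}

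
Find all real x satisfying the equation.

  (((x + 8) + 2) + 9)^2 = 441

Step 1. [(((x + 8) + 2) + 9)^2 = 441] LHS squared, RHS 441 ≥ 0: apply √ (±) ⇒ sqrt: ((x + 8) + 2) + 9 = 21 or -21.
Step 2. [((x + 8) + 2) + 9 = 21 or -21] peel the +9: subtract 9 from each side ⇒ sub: (x + 8) + 2 = 12 or -30.
Step 3. [(x + 8) + 2 = 12 or -30] the outer +2 inverts by subtracting 2 ⇒ sub: x + 8 = 10 or -32.
Step 4. [x + 8 = 10 or -32] 8 comes off first (subtract 8) ⇒ sub: x = 2 or -40.

Answer: x ∈ {-40, 2}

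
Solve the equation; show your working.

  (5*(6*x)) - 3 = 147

Step 1. [(5*(6*x)) - 3 = 147] 3 comes off first (add 3), so sub: 5*(6*x) = 150.
Step 2. [5*(6*x) = 150] leading coefficient 5: divide by 5 ⇒ div: 6*x = 30.
Step 3. [6*x = 30] 6·(inner) — divide through by 6 ⇒ div: x = 5.

Answer: x ∈ {5}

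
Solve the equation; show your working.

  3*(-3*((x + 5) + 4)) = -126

Step 1. [3*(-3*((x + 5) + 4)) = -126] 3 out front; divide by 3. So div: -3*((x + 5) + 4) = -42.
Step 2. [-3*((x + 5) + 4) = -42] -3·(inner) — divide through by -3, so div: (x + 5) + 4 = 14.
Step 3. [(x + 5) + 4 = 14] subtract 4: x sits inside (… + 4). So sub: x + 5 = 10.
Step 4. [x + 5 = 10] the outer +5 inverts by subtracting 5 ⇒ sub: x = 5.

Answer: x ∈ {5}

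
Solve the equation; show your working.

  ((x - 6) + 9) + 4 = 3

Step 1. [((x - 6) + 9) + 4 = 3] peel the +4: subtract 4 from each side, so sub: (x - 6) + 9 = -1.
Step 2. [(x - 6) + 9 = -1] +9 is outermost — subtract 9 both sides ⇒ sub: x - 6 = -10.
Step 3. [x - 6 = -10] peel the -6: add 6 from each side. So sub: x = -4.

Answer: x ∈ {-4}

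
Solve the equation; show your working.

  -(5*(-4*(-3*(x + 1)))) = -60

Step 1. [-(5*(-4*(-3*(x + 1)))) = -60] flip signs both sides. So neg: 5*(-4*(-3*(x + 1))) = 60.
Step 2. [5*(-4*(-3*(x + 1))) = 60] 5 out front; divide by 5, so div: -4*(-3*(x + 1)) = 12.
Step 3. [-4*(-3*(x + 1)) = 12] -4 out front; divide by -4 ⇒ div: -3*(x + 1) = -3.
Step 4. [-3*(x + 1) = -3] divide by the outer -3, so div: x + 1 = 1.
Step 5. [x + 1 = 1] 1 comes off first (subtract 1), so sub: x = 0.

Answer: x ∈ {0}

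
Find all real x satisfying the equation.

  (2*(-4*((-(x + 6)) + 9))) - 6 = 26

Step 1. [(2*(-4*((-(x + 6)) + 9))) - 6 = 26] 2 divides every term; factor it out. So factor: (-4*((-(x + 6)) + 9)) - 3 = 13.
Step 2. [(-4*((-(x + 6)) + 9)) - 3 = 13] peel the -3: add 3 from each side ⇒ sub: -4*((-(x + 6)) + 9) = 16.
Step 3. [-4*((-(x + 6)) + 9) = 16] -4·(inner) — divide through by -4 ⇒ div: (-(x + 6)) + 9 = -4.
Step 4. [(-(x + 6)) + 9 = -4] the outer +9 inverts by subtracting 9. So sub: -(x + 6) = -13.
Step 5. [-(x + 6) = -13] flip signs both sides. So neg: x + 6 = 13.
Step 6. [x + 6 = 13] peel the +6: subtract 6 from each side ⇒ sub: x = 7.

Answer: x ∈ {7}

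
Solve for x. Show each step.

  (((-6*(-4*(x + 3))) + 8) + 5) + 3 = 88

Step 1. [(((-6*(-4*(x + 3))) + 8) + 5) + 3 = 88] +3 is outermost — subtract 3 both sides. So sub: ((-6*(-4*(x + 3))) + 8) + 5 = 85.
Step 2. [((-6*(-4*(x + 3))) + 8) + 5 = 85] subtract 5: x sits inside (… + 5) ⇒ sub: (-6*(-4*(x + 3))) + 8 = 80.
Step 3. [(-6*(-4*(x + 3))) + 8 = 80] 8 comes off first (subtract 8) ⇒ sub: -6*(-4*(x + 3)) = 72.
Step 4. [-6*(-4*(x + 3)) = 72] -6 out front; divide by -6, so div: -4*(x + 3) = -12.
Step 5. [-4*(x + 3) = -12] -4·(inner) — divide through by -4. So div: x + 3 = 3.
Step 6. [x + 3 = 3] subtract 3: x sits inside (… + 3), so sub: x = 0.

Answer: x ∈ {0}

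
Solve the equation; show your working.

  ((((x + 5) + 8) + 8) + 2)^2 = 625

Step 1. [((((x + 5) + 8) + 8) + 2)^2 = 625] 625 ≥ 0, LHS is (·)² — take ±√, so sqrt: (((x + 5) + 8) + 8) + 2 = 25 or -25.
Step 2. [(((x + 5) + 8) + 8) + 2 = 25 or -25] 2 comes off first (subtract 2). So sub: ((x + 5) + 8) + 8 = 23 or -27.
Step 3. [((x + 5) + 8) + 8 = 23 or -27] +8 is outermost — subtract 8 both sides. So sub: (x + 5) + 8 = 15 or -35.
Step 4. [(x + 5) + 8 = 15 or -35] the outer +8 inverts by subtracting 8. So sub: x + 5 = 7 or -43.
Step 5. [x + 5 = 7 or -43] 5 comes off first (subtract 5) ⇒ sub: x = 2 or -48.

Answer: x ∈ {-48, 2}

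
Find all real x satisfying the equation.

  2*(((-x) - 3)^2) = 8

Step 1. [2*(((-x) - 3)^2) = 8] leading coefficient 2: divide by 2 ⇒ div: ((-x) - 3)^2 = 4.
Step 2. [((-x) - 3)^2 = 4] √ both sides: 4 ≥ 0 gives two branches, so sqrt: (-x) - 3 = 2 or -2.
Step 3. [(-x) - 3 = 2 or -2] -3 is outermost — add 3 both sides ⇒ sub: -x = 5 or 1.
Step 4. [-x = 5 or 1] LHS negated; negate both sides, so neg: x = -5 or -1.

Answer: x ∈ {-5, -1}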